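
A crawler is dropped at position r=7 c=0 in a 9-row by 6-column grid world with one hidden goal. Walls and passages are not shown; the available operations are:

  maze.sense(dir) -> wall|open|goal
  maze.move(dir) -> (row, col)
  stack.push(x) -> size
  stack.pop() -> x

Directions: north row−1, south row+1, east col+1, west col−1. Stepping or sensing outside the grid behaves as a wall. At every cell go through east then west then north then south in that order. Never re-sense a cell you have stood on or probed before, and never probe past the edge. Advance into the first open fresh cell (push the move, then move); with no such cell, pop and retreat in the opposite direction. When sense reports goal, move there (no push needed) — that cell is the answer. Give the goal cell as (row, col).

> maze.sense east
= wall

> maze.sense north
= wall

> maze.sense south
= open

> stack.push south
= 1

> maze.move south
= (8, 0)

> maze.sense east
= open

> stack.push east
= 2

> maze.move east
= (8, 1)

> maze.sense east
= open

> stack.push east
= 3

> maze.move east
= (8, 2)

> maze.sense east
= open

> stack.push east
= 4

> maze.move east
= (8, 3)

> maze.sense east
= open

> stack.push east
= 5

> maze.move east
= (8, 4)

> maze.sense east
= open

> stack.push east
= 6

> maze.move east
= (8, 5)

> maze.sense north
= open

> stack.push north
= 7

> maze.move north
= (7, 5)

> maze.sense west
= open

> stack.push west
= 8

> maze.move west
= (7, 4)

> maze.sense west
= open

> stack.push west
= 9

> maze.move west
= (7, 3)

> maze.sense west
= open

> stack.push west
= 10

> maze.move west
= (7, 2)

> maze.sense north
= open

> stack.push north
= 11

> maze.move north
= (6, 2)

> maze.sense east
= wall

> maze.sense west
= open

> stack.push west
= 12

> maze.move west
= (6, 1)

> maze.sense north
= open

> stack.push north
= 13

> maze.move north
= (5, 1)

> maze.sense east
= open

> stack.push east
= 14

> maze.move east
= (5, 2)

> maze.sense east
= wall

> maze.sense north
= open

> stack.push north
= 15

> maze.move north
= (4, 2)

> maze.sense east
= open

> stack.push east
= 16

> maze.move east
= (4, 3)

> maze.sense east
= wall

> maze.sense north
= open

> stack.push north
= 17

> maze.move north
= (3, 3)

> maze.sense east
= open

> stack.push east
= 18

> maze.move east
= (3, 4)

> maze.sense east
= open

> stack.push east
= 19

> maze.move east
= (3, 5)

> maze.sense north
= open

> stack.push north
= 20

> maze.move north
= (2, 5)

> maze.sense west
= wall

> maze.sense north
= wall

> stack.pop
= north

> maze.move south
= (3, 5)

> maze.sense south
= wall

> stack.pop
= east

> maze.move west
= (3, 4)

> stack.pop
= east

> maze.move west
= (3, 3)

> maze.sense west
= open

> stack.push west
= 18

> maze.move west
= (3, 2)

> maze.sense west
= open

> stack.push west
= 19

> maze.move west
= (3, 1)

> maze.sense west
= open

> stack.push west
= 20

> maze.move west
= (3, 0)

> maze.sense north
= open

> stack.push north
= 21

> maze.move north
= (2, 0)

> maze.sense east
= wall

> maze.sense north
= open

> stack.push north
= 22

> maze.move north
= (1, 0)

> maze.sense east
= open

> stack.push east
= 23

> maze.move east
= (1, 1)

> maze.sense east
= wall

> maze.sense north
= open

> stack.push north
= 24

> maze.move north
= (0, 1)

> maze.sense east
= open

> stack.push east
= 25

> maze.move east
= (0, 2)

> maze.sense east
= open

> stack.push east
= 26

> maze.move east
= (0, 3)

> maze.sense east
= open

> stack.push east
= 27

> maze.move east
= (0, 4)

> maze.sense east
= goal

> maze.move east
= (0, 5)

Answer: (0, 5)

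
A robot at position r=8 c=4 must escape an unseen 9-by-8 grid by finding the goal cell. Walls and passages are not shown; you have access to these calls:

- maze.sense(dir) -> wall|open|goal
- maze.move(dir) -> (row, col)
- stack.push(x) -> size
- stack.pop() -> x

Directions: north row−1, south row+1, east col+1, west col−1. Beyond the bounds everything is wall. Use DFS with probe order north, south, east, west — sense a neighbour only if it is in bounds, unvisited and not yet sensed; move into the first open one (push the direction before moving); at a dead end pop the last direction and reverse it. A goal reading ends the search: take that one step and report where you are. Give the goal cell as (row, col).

! maze.sense(dir→north) => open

! stack.push(x→north) => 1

! maze.move(dir→north) => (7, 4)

! maze.sense(dir→north) => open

! stack.push(x→north) => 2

! maze.move(dir→north) => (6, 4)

! maze.sense(dir→north) => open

! stack.push(x→north) => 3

! maze.move(dir→north) => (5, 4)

! maze.sense(dir→north) => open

! stack.push(x→north) => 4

! maze.move(dir→north) => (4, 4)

! maze.sense(dir→north) => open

! stack.push(x→north) => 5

! maze.move(dir→north) => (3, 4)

! maze.sense(dir→north) => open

! stack.push(x→north) => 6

! maze.move(dir→north) => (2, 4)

! maze.sense(dir→north) => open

! stack.push(x→north) => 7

! maze.move(dir→north) => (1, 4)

! maze.sense(dir→north) => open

! stack.push(x→north) => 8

! maze.move(dir→north) => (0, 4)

! maze.sense(dir→east) => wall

! maze.sense(dir→west) => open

! stack.push(x→west) => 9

! maze.move(dir→west) => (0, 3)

! maze.sense(dir→south) => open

! stack.push(x→south) => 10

! maze.move(dir→south) => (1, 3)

! maze.sense(dir→south) => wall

! maze.sense(dir→west) => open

! stack.push(x→west) => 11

! maze.move(dir→west) => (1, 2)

! maze.sense(dir→north) => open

! stack.push(x→north) => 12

! maze.move(dir→north) => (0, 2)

! maze.sense(dir→west) => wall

! stack.pop() => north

! maze.move(dir→south) => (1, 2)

! maze.sense(dir→south) => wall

! maze.sense(dir→west) => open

! stack.push(x→west) => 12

! maze.move(dir→west) => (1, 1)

! maze.sense(dir→south) => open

! stack.push(x→south) => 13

! maze.move(dir→south) => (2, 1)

! maze.sense(dir→south) => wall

! maze.sense(dir→west) => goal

! maze.move(dir→west) => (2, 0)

Answer: (2, 0)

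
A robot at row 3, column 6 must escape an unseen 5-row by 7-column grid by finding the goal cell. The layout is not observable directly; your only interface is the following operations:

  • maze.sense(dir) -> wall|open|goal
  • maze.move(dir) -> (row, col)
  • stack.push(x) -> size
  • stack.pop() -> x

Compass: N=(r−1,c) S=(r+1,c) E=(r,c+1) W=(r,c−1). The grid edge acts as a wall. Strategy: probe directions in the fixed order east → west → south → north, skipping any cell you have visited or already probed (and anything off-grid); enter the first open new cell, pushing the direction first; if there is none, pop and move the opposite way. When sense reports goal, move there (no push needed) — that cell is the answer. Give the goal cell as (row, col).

I try maze.sense using west, and see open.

Using stack.push using west, → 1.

Then maze.move using west, and see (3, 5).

Using maze.sense using west, and see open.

I invoke stack.push using west, which returns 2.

Calling maze.move using west, : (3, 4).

Then maze.sense using west, — result: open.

Next I call stack.push using west, → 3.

I invoke maze.move using west, and observe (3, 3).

Now I run maze.sense using west, and observe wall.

Invoking maze.sense using south, — result: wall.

Now I run maze.sense using north, yielding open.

Invoking stack.push using north, yielding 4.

Using maze.move using north, and observe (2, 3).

Now I run maze.sense using east, : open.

Calling stack.push using east, and see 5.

I call maze.move using east, : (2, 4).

Invoking maze.sense using east, and observe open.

Invoking stack.push using east, and see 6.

Now I run maze.move using east, and see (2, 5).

I use maze.sense using east, and see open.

Using stack.push using east, → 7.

I try maze.move using east, : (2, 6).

Using maze.sense using north, → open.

Next I call stack.push using north, — result: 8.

Using maze.move using north, → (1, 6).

I try maze.sense using west, and get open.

I call stack.push using west, and get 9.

Calling maze.move using west, which returns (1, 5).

Using maze.sense using west, giving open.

Then stack.push using west, : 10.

Invoking maze.move using west, and see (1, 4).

I call maze.sense using west, yielding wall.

I use maze.sense using north, and get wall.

Next I call stack.pop(), — result: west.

Calling maze.move using east, giving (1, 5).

I use maze.sense using north, giving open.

Next I call stack.push using north, and observe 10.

Invoking maze.move using north, and get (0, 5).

Then maze.sense using east, which returns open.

Then stack.push using east, : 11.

Now I run maze.move using east, : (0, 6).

I use stack.pop(), giving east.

Next I call maze.move using west, and observe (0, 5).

Using stack.pop, — result: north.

Using maze.move using south, yielding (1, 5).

Next I call stack.pop(), : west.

I run maze.move using east, yielding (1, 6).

I invoke stack.pop, giving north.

Invoking maze.move using south, which returns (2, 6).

I invoke stack.pop(), → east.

Then maze.move using west, and see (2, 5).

I run stack.pop(), → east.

Then maze.move using west, and observe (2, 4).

I invoke stack.pop, which returns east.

I use maze.move using west, → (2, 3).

I run maze.sense using west, giving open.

Using stack.push using west, yielding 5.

I call maze.move using west, giving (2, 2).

I run maze.sense using west, — result: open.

Invoking stack.push using west, and observe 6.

I use maze.move using west, yielding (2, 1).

Now I run maze.sense using west, → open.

I invoke stack.push using west, → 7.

I try maze.move using west, and observe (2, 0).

Calling maze.sense using south, — result: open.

Calling stack.push using south, which returns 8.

I invoke maze.move using south, which returns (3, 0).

I try maze.sense using east, — result: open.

Now I run stack.push using east, which returns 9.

Calling maze.move using east, which returns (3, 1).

Using maze.sense using south, and get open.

Next I call stack.push using south, which returns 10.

Invoking maze.move using south, which returns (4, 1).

I use maze.sense using east, and see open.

I use stack.push using east, → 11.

Next I call maze.move using east, giving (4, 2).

I invoke stack.pop, : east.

Calling maze.move using west, and get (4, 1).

Invoking maze.sense using west, yielding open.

Invoking stack.push using west, → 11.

Invoking maze.move using west, → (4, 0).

Now I run stack.pop(), : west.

I use maze.move using east, yielding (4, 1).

Now I run stack.pop, and get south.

I try maze.move using north, yielding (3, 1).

I try stack.pop, : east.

I call maze.move using west, — result: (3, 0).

Then stack.pop(), — result: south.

Calling maze.move using north, : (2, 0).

Using maze.sense using north, giving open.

Next I call stack.push using north, → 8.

I invoke maze.move using north, and see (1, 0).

I call maze.sense using east, → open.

I call stack.push using east, → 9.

I try maze.move using east, giving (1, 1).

Next I call maze.sense using east, and see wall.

I try maze.sense using north, which returns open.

I invoke stack.push using north, which returns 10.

I invoke maze.move using north, yielding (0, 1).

I use maze.sense using east, which returns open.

Calling stack.push using east, : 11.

I invoke maze.move using east, and observe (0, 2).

I try maze.sense using east, and observe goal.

Next I call maze.move using east, yielding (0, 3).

Answer: (0, 3)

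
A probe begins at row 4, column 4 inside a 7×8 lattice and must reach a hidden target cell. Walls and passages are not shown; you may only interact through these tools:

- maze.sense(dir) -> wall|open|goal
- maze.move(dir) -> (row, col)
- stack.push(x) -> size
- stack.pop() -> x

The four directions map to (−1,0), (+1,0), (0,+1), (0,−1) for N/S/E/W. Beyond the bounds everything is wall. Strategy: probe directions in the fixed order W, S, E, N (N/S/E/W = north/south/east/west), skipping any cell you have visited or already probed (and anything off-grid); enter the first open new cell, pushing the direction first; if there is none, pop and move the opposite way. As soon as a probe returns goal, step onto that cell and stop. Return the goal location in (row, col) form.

! maze.sense(dir: west) ~> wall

! maze.sense(dir: south) ~> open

! stack.push(x: south) ~> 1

! maze.move(dir: south) ~> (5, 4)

! maze.sense(dir: west) ~> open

! stack.push(x: west) ~> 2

! maze.move(dir: west) ~> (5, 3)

! maze.sense(dir: west) ~> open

! stack.push(x: west) ~> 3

! maze.move(dir: west) ~> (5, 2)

! maze.sense(dir: west) ~> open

! stack.push(x: west) ~> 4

! maze.move(dir: west) ~> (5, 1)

! maze.sense(dir: west) ~> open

! stack.push(x: west) ~> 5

! maze.move(dir: west) ~> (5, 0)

! maze.sense(dir: south) ~> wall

! maze.sense(dir: north) ~> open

! stack.push(x: north) ~> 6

! maze.move(dir: north) ~> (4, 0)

! maze.sense(dir: east) ~> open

! stack.push(x: east) ~> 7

! maze.move(dir: east) ~> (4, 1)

! maze.sense(dir: east) ~> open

! stack.push(x: east) ~> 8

! maze.move(dir: east) ~> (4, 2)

! maze.sense(dir: north) ~> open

! stack.push(x: north) ~> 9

! maze.move(dir: north) ~> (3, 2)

! maze.sense(dir: west) ~> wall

! maze.sense(dir: east) ~> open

! stack.push(x: east) ~> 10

! maze.move(dir: east) ~> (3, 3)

! maze.sense(dir: east) ~> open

! stack.push(x: east) ~> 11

! maze.move(dir: east) ~> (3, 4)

! maze.sense(dir: east) ~> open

! stack.push(x: east) ~> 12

! maze.move(dir: east) ~> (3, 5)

! maze.sense(dir: south) ~> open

! stack.push(x: south) ~> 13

! maze.move(dir: south) ~> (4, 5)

! maze.sense(dir: south) ~> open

! stack.push(x: south) ~> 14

! maze.move(dir: south) ~> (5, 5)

! maze.sense(dir: south) ~> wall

! maze.sense(dir: east) ~> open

! stack.push(x: east) ~> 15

! maze.move(dir: east) ~> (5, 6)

! maze.sense(dir: south) ~> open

! stack.push(x: south) ~> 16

! maze.move(dir: south) ~> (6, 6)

! maze.sense(dir: east) ~> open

! stack.push(x: east) ~> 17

! maze.move(dir: east) ~> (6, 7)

! maze.sense(dir: north) ~> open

! stack.push(x: north) ~> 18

! maze.move(dir: north) ~> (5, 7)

! maze.sense(dir: north) ~> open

! stack.push(x: north) ~> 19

! maze.move(dir: north) ~> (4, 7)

! maze.sense(dir: west) ~> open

! stack.push(x: west) ~> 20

! maze.move(dir: west) ~> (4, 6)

! maze.sense(dir: north) ~> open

! stack.push(x: north) ~> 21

! maze.move(dir: north) ~> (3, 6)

! maze.sense(dir: east) ~> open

! stack.push(x: east) ~> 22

! maze.move(dir: east) ~> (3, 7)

! maze.sense(dir: north) ~> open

! stack.push(x: north) ~> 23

! maze.move(dir: north) ~> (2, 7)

! maze.sense(dir: west) ~> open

! stack.push(x: west) ~> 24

! maze.move(dir: west) ~> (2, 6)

! maze.sense(dir: west) ~> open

! stack.push(x: west) ~> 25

! maze.move(dir: west) ~> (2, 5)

! maze.sense(dir: west) ~> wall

! maze.sense(dir: north) ~> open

! stack.push(x: north) ~> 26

! maze.move(dir: north) ~> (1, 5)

! maze.sense(dir: west) ~> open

! stack.push(x: west) ~> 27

! maze.move(dir: west) ~> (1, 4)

! maze.sense(dir: west) ~> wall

! maze.sense(dir: north) ~> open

! stack.push(x: north) ~> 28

! maze.move(dir: north) ~> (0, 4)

! maze.sense(dir: west) ~> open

! stack.push(x: west) ~> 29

! maze.move(dir: west) ~> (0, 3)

! maze.sense(dir: west) ~> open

! stack.push(x: west) ~> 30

! maze.move(dir: west) ~> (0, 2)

! maze.sense(dir: west) ~> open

! stack.push(x: west) ~> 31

! maze.move(dir: west) ~> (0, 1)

! maze.sense(dir: west) ~> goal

! maze.move(dir: west) ~> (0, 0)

Answer: (0, 0)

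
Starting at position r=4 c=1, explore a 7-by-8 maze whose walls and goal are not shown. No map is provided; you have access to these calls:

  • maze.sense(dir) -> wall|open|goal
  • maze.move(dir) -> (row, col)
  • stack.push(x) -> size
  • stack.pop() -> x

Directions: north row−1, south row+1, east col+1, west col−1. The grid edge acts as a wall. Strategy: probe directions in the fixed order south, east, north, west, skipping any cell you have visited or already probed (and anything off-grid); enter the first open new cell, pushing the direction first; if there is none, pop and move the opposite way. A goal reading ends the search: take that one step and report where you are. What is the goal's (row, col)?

I run maze.sense with dir→south, yielding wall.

Next I call maze.sense with dir→east, yielding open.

I call stack.push with x→east, — result: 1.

Calling maze.move with dir→east, which returns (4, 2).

Now I run maze.sense with dir→south, giving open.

I run stack.push with x→south, — result: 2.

Using maze.move with dir→south, — result: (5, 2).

Using maze.sense with dir→south, : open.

Then stack.push with x→south, → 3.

Using maze.move with dir→south, and observe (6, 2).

Then maze.sense with dir→east, yielding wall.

I use maze.sense with dir→west, which returns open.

I use stack.push with x→west, — result: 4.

I run maze.move with dir→west, which returns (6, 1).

Next I call maze.sense with dir→west, : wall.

Using stack.pop(), and see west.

Next I call maze.move with dir→east, which returns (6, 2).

I try stack.pop(), : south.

I run maze.move with dir→north, → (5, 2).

I call maze.sense with dir→east, giving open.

Using stack.push with x→east, and get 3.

I invoke maze.move with dir→east, which returns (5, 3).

Now I run maze.sense with dir→east, giving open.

Calling stack.push with x→east, and see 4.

Using maze.move with dir→east, : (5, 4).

I use maze.sense with dir→south, : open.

I use stack.push with x→south, → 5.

I try maze.move with dir→south, — result: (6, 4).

Using maze.sense with dir→east, yielding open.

I invoke stack.push with x→east, giving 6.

I call maze.move with dir→east, : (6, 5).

Calling maze.sense with dir→east, : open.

I run stack.push with x→east, and get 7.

I invoke maze.move with dir→east, : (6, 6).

Now I run maze.sense with dir→east, and observe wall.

I try maze.sense with dir→north, → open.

I use stack.push with x→north, → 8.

Using maze.move with dir→north, → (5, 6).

I invoke maze.sense with dir→east, — result: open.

I invoke stack.push with x→east, → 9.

Invoking maze.move with dir→east, and observe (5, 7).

Using maze.sense with dir→north, giving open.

I invoke stack.push with x→north, : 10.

I invoke maze.move with dir→north, and get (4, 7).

Then maze.sense with dir→north, giving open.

Next I call stack.push with x→north, which returns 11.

Next I call maze.move with dir→north, giving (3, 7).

Using maze.sense with dir→north, → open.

I call stack.push with x→north, yielding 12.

I use maze.move with dir→north, which returns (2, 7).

Now I run maze.sense with dir→north, — result: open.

Now I run stack.push with x→north, and observe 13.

Calling maze.move with dir→north, and get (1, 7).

I use maze.sense with dir→north, → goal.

Invoking maze.move with dir→north, yielding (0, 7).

Answer: (0, 7)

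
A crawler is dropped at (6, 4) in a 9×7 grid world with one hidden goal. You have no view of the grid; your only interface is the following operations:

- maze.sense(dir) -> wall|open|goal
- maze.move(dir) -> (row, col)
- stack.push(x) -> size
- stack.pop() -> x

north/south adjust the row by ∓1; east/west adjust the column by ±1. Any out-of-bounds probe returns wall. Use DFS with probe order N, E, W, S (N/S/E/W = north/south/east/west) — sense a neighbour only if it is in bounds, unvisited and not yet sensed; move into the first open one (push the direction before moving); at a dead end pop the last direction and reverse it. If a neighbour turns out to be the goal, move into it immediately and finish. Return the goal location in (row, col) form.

I invoke maze.sense(dir→north), : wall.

Now I run maze.sense(dir→east), which returns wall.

Calling maze.sense(dir→west), yielding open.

I call stack.push(x→west), which returns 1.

I use maze.move(dir→west), giving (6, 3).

I try maze.sense(dir→north), and see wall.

Using maze.sense(dir→west), : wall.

Using maze.sense(dir→south), giving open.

I use stack.push(x→south), : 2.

I try maze.move(dir→south), : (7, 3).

Using maze.sense(dir→east), yielding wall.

Using maze.sense(dir→west), — result: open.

I call stack.push(x→west), and observe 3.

Using maze.move(dir→west), → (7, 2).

Calling maze.sense(dir→west), which returns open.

Calling stack.push(x→west), giving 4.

I run maze.move(dir→west), : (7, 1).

Using maze.sense(dir→north), and observe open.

Next I call stack.push(x→north), and observe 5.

Next I call maze.move(dir→north), giving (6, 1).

I invoke maze.sense(dir→north), and observe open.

I run stack.push(x→north), which returns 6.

Using maze.move(dir→north), : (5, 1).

I call maze.sense(dir→north), giving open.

Calling stack.push(x→north), — result: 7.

Invoking maze.move(dir→north), : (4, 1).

I run maze.sense(dir→north), and observe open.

Then stack.push(x→north), — result: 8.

Invoking maze.move(dir→north), and see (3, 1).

I invoke maze.sense(dir→north), : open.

I invoke stack.push(x→north), and see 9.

I invoke maze.move(dir→north), yielding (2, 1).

Next I call maze.sense(dir→north), which returns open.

Next I call stack.push(x→north), : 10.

Calling maze.move(dir→north), — result: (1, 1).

I invoke maze.sense(dir→north), giving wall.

Next I call maze.sense(dir→east), : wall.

Invoking maze.sense(dir→west), and observe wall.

I call stack.pop(), yielding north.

Using maze.move(dir→south), and observe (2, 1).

I try maze.sense(dir→east), — result: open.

Now I run stack.push(x→east), and observe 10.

I call maze.move(dir→east), yielding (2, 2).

I invoke maze.sense(dir→east), which returns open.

I call stack.push(x→east), which returns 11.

Now I run maze.move(dir→east), — result: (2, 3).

Next I call maze.sense(dir→north), yielding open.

I call stack.push(x→north), : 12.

Then maze.move(dir→north), and see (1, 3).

Calling maze.sense(dir→north), yielding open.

Calling stack.push(x→north), and observe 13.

Next I call maze.move(dir→north), → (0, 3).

I try maze.sense(dir→east), → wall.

I run maze.sense(dir→west), — result: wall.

I try stack.pop, and get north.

I run maze.move(dir→south), giving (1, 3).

Then maze.sense(dir→east), and get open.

Then stack.push(x→east), : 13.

Calling maze.move(dir→east), — result: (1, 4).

I run maze.sense(dir→east), giving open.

I try stack.push(x→east), which returns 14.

I call maze.move(dir→east), — result: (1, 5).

Next I call maze.sense(dir→north), and see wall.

I invoke maze.sense(dir→east), → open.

Now I run stack.push(x→east), and see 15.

Next I call maze.move(dir→east), : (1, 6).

I try maze.sense(dir→north), and see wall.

Then maze.sense(dir→south), giving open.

Next I call stack.push(x→south), and see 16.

I call maze.move(dir→south), giving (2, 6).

Then maze.sense(dir→west), → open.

Invoking stack.push(x→west), and observe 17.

I use maze.move(dir→west), giving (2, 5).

Using maze.sense(dir→west), — result: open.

Using stack.push(x→west), and see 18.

I invoke maze.move(dir→west), and see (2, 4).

I use maze.sense(dir→south), giving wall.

I invoke stack.pop(), → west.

I run maze.move(dir→east), — result: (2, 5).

I invoke maze.sense(dir→south), → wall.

I try stack.pop(), and see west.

Next I call maze.move(dir→east), giving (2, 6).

Then maze.sense(dir→south), — result: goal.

I call maze.move(dir→south), and see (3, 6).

Answer: (3, 6)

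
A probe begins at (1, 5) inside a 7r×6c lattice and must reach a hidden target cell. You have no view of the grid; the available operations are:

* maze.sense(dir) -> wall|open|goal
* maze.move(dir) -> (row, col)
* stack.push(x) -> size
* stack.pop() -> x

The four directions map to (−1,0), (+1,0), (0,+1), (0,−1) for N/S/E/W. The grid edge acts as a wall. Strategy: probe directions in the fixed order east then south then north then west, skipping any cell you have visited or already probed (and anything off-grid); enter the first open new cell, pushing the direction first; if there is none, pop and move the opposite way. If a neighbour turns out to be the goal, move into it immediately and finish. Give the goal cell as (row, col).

Calling maze.sense passing dir: south, yielding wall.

I call maze.sense passing dir: north, which returns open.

Next I call stack.push passing x: north, and get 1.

Calling maze.move passing dir: north, : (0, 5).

Then maze.sense passing dir: west, and see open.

I run stack.push passing x: west, — result: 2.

Invoking maze.move passing dir: west, — result: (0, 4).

I run maze.sense passing dir: south, which returns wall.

I invoke maze.sense passing dir: west, which returns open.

Calling stack.push passing x: west, and see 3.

Using maze.move passing dir: west, giving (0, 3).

I run maze.sense passing dir: south, — result: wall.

Next I call maze.sense passing dir: west, which returns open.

Now I run stack.push passing x: west, : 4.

I run maze.move passing dir: west, and observe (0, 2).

I use maze.sense passing dir: south, and get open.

Now I run stack.push passing x: south, yielding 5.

Calling maze.move passing dir: south, : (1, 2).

Invoking maze.sense passing dir: south, → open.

Calling stack.push passing x: south, and observe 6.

Now I run maze.move passing dir: south, → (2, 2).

I try maze.sense passing dir: east, giving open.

Next I call stack.push passing x: east, and see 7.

Invoking maze.move passing dir: east, and get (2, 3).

Using maze.sense passing dir: east, — result: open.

Next I call stack.push passing x: east, → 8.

I use maze.move passing dir: east, giving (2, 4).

Then maze.sense passing dir: south, giving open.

I try stack.push passing x: south, giving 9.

Now I run maze.move passing dir: south, which returns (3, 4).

Invoking maze.sense passing dir: east, and get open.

Next I call stack.push passing x: east, which returns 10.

I use maze.move passing dir: east, : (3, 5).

I run maze.sense passing dir: south, and observe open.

I try stack.push passing x: south, which returns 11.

Invoking maze.move passing dir: south, and observe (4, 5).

Calling maze.sense passing dir: south, and get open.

I run stack.push passing x: south, : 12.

Invoking maze.move passing dir: south, which returns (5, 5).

Invoking maze.sense passing dir: south, which returns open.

I invoke stack.push passing x: south, and get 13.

Next I call maze.move passing dir: south, — result: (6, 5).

I invoke maze.sense passing dir: west, giving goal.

Calling maze.move passing dir: west, giving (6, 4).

Answer: (6, 4)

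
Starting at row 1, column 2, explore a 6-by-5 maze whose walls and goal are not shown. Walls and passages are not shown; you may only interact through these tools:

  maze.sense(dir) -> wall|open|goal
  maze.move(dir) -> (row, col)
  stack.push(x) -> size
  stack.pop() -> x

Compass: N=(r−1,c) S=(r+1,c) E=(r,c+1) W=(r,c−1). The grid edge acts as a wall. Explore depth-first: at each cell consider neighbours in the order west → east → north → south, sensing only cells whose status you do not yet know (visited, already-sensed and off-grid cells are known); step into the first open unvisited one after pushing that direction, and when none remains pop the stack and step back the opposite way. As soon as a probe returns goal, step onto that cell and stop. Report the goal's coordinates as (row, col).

·→ sense(dir=west)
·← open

·→ push(x=west)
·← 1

·→ move(dir=west)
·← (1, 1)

·→ sense(dir=west)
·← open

·→ push(x=west)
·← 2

·→ move(dir=west)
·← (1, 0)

·→ sense(dir=north)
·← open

·→ push(x=north)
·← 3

·→ move(dir=north)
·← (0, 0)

·→ sense(dir=east)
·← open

·→ push(x=east)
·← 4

·→ move(dir=east)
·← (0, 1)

·→ sense(dir=east)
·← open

·→ push(x=east)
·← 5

·→ move(dir=east)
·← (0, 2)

·→ sense(dir=east)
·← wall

·→ pop()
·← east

·→ move(dir=west)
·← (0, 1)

·→ pop()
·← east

·→ move(dir=west)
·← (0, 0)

·→ pop()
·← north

·→ move(dir=south)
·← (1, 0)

·→ sense(dir=south)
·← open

·→ push(x=south)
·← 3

·→ move(dir=south)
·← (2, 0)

·→ sense(dir=east)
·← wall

·→ sense(dir=south)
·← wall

·→ pop()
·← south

·→ move(dir=north)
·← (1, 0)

·→ pop()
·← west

·→ move(dir=east)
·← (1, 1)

·→ pop()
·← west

·→ move(dir=east)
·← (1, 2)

·→ sense(dir=east)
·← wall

·→ sense(dir=south)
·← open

·→ push(x=south)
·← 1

·→ move(dir=south)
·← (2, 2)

·→ sense(dir=east)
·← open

·→ push(x=east)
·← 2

·→ move(dir=east)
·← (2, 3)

·→ sense(dir=east)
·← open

·→ push(x=east)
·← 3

·→ move(dir=east)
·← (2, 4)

·→ sense(dir=north)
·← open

·→ push(x=north)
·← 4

·→ move(dir=north)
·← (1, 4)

·→ sense(dir=north)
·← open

·→ push(x=north)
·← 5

·→ move(dir=north)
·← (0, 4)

·→ pop()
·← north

·→ move(dir=south)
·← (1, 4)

·→ pop()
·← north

·→ move(dir=south)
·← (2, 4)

·→ sense(dir=south)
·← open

·→ push(x=south)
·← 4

·→ move(dir=south)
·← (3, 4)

·→ sense(dir=west)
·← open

·→ push(x=west)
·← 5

·→ move(dir=west)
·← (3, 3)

·→ sense(dir=west)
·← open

·→ push(x=west)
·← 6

·→ move(dir=west)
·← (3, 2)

·→ sense(dir=west)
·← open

·→ push(x=west)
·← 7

·→ move(dir=west)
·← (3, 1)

·→ sense(dir=south)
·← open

·→ push(x=south)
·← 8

·→ move(dir=south)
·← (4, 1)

·→ sense(dir=west)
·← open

·→ push(x=west)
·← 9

·→ move(dir=west)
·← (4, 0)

·→ sense(dir=south)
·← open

·→ push(x=south)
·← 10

·→ move(dir=south)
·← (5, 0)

·→ sense(dir=east)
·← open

·→ push(x=east)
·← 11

·→ move(dir=east)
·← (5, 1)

·→ sense(dir=east)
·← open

·→ push(x=east)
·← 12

·→ move(dir=east)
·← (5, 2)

·→ sense(dir=east)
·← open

·→ push(x=east)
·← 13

·→ move(dir=east)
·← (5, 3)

·→ sense(dir=east)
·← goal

·→ move(dir=east)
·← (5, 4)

Answer: (5, 4)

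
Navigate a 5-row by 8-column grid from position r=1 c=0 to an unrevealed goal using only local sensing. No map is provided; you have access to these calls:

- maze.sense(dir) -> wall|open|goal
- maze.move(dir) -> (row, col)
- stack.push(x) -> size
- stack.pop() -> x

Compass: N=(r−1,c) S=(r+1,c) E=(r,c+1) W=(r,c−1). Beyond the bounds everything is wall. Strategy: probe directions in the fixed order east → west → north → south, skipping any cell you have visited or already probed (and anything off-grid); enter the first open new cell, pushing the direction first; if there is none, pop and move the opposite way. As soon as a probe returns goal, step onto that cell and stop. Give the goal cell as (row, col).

==> sense(east)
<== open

==> push(east)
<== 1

==> move(east)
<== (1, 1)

==> sense(east)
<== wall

==> sense(north)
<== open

==> push(north)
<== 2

==> move(north)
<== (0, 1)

==> sense(east)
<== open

==> push(east)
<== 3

==> move(east)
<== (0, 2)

==> sense(east)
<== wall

==> pop()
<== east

==> move(west)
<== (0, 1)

==> sense(west)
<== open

==> push(west)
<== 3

==> move(west)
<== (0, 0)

==> pop()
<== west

==> move(east)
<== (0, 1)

==> pop()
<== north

==> move(south)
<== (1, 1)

==> sense(south)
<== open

==> push(south)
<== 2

==> move(south)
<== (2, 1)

==> sense(east)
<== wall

==> sense(west)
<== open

==> push(west)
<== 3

==> move(west)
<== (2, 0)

==> sense(south)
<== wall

==> pop()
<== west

==> move(east)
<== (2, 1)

==> sense(south)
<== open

==> push(south)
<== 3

==> move(south)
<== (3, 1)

==> sense(east)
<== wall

==> sense(south)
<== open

==> push(south)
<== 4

==> move(south)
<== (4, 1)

==> sense(east)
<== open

==> push(east)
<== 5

==> move(east)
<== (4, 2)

==> sense(east)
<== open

==> push(east)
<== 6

==> move(east)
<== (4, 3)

==> sense(east)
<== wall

==> sense(north)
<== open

==> push(north)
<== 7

==> move(north)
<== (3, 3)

==> sense(east)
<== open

==> push(east)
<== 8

==> move(east)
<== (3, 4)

==> sense(east)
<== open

==> push(east)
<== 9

==> move(east)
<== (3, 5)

==> sense(east)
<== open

==> push(east)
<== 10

==> move(east)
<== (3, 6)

==> sense(east)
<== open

==> push(east)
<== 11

==> move(east)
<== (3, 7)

==> sense(north)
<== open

==> push(north)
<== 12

==> move(north)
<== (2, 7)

==> sense(west)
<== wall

==> sense(north)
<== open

==> push(north)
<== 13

==> move(north)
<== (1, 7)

==> sense(west)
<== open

==> push(west)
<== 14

==> move(west)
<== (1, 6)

==> sense(west)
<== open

==> push(west)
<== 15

==> move(west)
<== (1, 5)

==> sense(west)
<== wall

==> sense(north)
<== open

==> push(north)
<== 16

==> move(north)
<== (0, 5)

==> sense(east)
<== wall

==> sense(west)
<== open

==> push(west)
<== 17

==> move(west)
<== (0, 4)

==> pop()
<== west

==> move(east)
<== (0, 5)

==> pop()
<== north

==> move(south)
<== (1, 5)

==> sense(south)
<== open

==> push(south)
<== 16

==> move(south)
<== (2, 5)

==> sense(west)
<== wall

==> pop()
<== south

==> move(north)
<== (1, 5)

==> pop()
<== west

==> move(east)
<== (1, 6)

==> pop()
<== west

==> move(east)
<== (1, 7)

==> sense(north)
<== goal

==> move(north)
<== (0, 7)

Answer: (0, 7)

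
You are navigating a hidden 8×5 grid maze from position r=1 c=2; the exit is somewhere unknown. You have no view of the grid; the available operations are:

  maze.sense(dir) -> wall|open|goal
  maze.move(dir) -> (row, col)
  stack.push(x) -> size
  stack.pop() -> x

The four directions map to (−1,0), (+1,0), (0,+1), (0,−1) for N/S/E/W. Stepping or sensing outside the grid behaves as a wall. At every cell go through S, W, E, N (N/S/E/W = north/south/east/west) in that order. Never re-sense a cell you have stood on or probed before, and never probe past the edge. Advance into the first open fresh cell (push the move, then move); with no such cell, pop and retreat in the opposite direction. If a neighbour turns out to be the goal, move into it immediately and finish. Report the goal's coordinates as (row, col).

;; maze.sense(dir='south') -> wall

;; maze.sense(dir='west') -> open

;; stack.push(x='west') -> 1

;; maze.move(dir='west') -> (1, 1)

;; maze.sense(dir='south') -> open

;; stack.push(x='south') -> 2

;; maze.move(dir='south') -> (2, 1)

;; maze.sense(dir='south') -> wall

;; maze.sense(dir='west') -> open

;; stack.push(x='west') -> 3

;; maze.move(dir='west') -> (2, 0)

;; maze.sense(dir='south') -> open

;; stack.push(x='south') -> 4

;; maze.move(dir='south') -> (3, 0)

;; maze.sense(dir='south') -> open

;; stack.push(x='south') -> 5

;; maze.move(dir='south') -> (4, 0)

;; maze.sense(dir='south') -> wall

;; maze.sense(dir='east') -> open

;; stack.push(x='east') -> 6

;; maze.move(dir='east') -> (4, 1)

;; maze.sense(dir='south') -> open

;; stack.push(x='south') -> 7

;; maze.move(dir='south') -> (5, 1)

;; maze.sense(dir='south') -> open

;; stack.push(x='south') -> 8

;; maze.move(dir='south') -> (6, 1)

;; maze.sense(dir='south') -> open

;; stack.push(x='south') -> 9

;; maze.move(dir='south') -> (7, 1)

;; maze.sense(dir='west') -> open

;; stack.push(x='west') -> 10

;; maze.move(dir='west') -> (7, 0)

;; maze.sense(dir='north') -> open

;; stack.push(x='north') -> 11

;; maze.move(dir='north') -> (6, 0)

;; stack.pop() -> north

;; maze.move(dir='south') -> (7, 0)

;; stack.pop() -> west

;; maze.move(dir='east') -> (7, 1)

;; maze.sense(dir='east') -> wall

;; stack.pop() -> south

;; maze.move(dir='north') -> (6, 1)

;; maze.sense(dir='east') -> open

;; stack.push(x='east') -> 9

;; maze.move(dir='east') -> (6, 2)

;; maze.sense(dir='east') -> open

;; stack.push(x='east') -> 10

;; maze.move(dir='east') -> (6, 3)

;; maze.sense(dir='south') -> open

;; stack.push(x='south') -> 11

;; maze.move(dir='south') -> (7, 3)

;; maze.sense(dir='east') -> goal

;; maze.move(dir='east') -> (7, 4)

Answer: (7, 4)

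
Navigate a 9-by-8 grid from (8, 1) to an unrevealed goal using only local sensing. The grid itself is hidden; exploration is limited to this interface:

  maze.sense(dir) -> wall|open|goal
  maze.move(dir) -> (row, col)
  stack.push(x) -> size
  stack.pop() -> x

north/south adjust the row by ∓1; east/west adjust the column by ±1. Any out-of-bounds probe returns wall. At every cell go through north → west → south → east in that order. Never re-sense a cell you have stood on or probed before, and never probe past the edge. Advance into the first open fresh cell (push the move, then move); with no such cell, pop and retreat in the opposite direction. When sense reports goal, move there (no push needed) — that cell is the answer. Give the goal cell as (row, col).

Action: sense[north]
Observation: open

Action: push[north]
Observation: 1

Action: move[north]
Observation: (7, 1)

Action: sense[north]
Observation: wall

Action: sense[west]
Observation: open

Action: push[west]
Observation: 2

Action: move[west]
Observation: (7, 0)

Action: sense[north]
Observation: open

Action: push[north]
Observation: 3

Action: move[north]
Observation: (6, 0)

Action: sense[north]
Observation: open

Action: push[north]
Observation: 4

Action: move[north]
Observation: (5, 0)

Action: sense[north]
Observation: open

Action: push[north]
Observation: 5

Action: move[north]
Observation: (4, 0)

Action: sense[north]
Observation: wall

Action: sense[east]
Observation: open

Action: push[east]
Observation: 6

Action: move[east]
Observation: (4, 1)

Action: sense[north]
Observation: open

Action: push[north]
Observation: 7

Action: move[north]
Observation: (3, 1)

Action: sense[north]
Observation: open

Action: push[north]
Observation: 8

Action: move[north]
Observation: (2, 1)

Action: sense[north]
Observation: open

Action: push[north]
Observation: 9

Action: move[north]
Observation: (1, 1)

Action: sense[north]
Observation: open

Action: push[north]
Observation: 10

Action: move[north]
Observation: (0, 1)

Action: sense[west]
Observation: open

Action: push[west]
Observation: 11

Action: move[west]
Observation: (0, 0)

Action: sense[south]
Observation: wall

Action: pop[]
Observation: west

Action: move[east]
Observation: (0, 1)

Action: sense[east]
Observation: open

Action: push[east]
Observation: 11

Action: move[east]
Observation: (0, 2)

Action: sense[south]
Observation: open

Action: push[south]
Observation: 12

Action: move[south]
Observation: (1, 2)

Action: sense[south]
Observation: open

Action: push[south]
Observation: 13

Action: move[south]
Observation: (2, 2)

Action: sense[south]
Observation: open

Action: push[south]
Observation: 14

Action: move[south]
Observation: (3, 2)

Action: sense[south]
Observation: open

Action: push[south]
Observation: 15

Action: move[south]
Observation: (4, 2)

Action: sense[south]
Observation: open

Action: push[south]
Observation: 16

Action: move[south]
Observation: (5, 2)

Action: sense[west]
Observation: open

Action: push[west]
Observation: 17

Action: move[west]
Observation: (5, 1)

Action: pop[]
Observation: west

Action: move[east]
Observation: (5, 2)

Action: sense[south]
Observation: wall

Action: sense[east]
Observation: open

Action: push[east]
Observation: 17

Action: move[east]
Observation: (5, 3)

Action: sense[north]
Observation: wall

Action: sense[south]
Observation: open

Action: push[south]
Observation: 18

Action: move[south]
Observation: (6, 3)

Action: sense[south]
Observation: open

Action: push[south]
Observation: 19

Action: move[south]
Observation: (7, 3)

Action: sense[west]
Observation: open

Action: push[west]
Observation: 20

Action: move[west]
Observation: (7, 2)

Action: sense[south]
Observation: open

Action: push[south]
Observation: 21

Action: move[south]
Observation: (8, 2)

Action: sense[east]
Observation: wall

Action: pop[]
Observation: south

Action: move[north]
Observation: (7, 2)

Action: pop[]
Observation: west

Action: move[east]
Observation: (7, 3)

Action: sense[east]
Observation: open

Action: push[east]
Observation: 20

Action: move[east]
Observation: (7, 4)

Action: sense[north]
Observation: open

Action: push[north]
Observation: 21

Action: move[north]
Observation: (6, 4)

Action: sense[north]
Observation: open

Action: push[north]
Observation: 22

Action: move[north]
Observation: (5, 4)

Action: sense[north]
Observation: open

Action: push[north]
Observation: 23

Action: move[north]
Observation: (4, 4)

Action: sense[north]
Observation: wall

Action: sense[east]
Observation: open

Action: push[east]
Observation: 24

Action: move[east]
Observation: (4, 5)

Action: sense[north]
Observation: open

Action: push[north]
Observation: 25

Action: move[north]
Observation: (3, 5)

Action: sense[north]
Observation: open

Action: push[north]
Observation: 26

Action: move[north]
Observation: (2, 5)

Action: sense[north]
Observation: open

Action: push[north]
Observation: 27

Action: move[north]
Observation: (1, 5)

Action: sense[north]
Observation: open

Action: push[north]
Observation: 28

Action: move[north]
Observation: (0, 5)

Action: sense[west]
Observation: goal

Action: move[west]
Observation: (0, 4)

Answer: (0, 4)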